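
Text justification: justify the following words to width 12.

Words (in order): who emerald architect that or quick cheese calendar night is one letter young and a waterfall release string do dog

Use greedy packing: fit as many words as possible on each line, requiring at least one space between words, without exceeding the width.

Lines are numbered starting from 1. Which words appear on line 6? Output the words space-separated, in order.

Line 1: ['who', 'emerald'] (min_width=11, slack=1)
Line 2: ['architect'] (min_width=9, slack=3)
Line 3: ['that', 'or'] (min_width=7, slack=5)
Line 4: ['quick', 'cheese'] (min_width=12, slack=0)
Line 5: ['calendar'] (min_width=8, slack=4)
Line 6: ['night', 'is', 'one'] (min_width=12, slack=0)
Line 7: ['letter', 'young'] (min_width=12, slack=0)
Line 8: ['and', 'a'] (min_width=5, slack=7)
Line 9: ['waterfall'] (min_width=9, slack=3)
Line 10: ['release'] (min_width=7, slack=5)
Line 11: ['string', 'do'] (min_width=9, slack=3)
Line 12: ['dog'] (min_width=3, slack=9)

Answer: night is one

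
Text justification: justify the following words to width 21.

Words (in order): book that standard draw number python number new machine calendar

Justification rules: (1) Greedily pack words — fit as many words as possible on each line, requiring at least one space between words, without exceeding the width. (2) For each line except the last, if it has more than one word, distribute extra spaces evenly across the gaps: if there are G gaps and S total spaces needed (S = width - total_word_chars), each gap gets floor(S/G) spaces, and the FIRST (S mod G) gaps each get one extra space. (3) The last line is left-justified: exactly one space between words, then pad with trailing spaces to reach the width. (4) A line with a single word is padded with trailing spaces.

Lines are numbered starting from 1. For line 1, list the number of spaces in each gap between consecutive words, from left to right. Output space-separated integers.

Line 1: ['book', 'that', 'standard'] (min_width=18, slack=3)
Line 2: ['draw', 'number', 'python'] (min_width=18, slack=3)
Line 3: ['number', 'new', 'machine'] (min_width=18, slack=3)
Line 4: ['calendar'] (min_width=8, slack=13)

Answer: 3 2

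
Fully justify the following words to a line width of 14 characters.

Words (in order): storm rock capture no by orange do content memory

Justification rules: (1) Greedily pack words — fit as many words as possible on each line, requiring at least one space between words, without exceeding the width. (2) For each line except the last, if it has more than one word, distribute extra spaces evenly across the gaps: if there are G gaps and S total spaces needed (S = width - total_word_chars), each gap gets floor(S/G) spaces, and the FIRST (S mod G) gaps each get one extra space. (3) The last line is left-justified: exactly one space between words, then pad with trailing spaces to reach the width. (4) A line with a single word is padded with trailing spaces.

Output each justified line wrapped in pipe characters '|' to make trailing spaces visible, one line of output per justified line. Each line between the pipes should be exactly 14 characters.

Answer: |storm     rock|
|capture  no by|
|orange      do|
|content memory|

Derivation:
Line 1: ['storm', 'rock'] (min_width=10, slack=4)
Line 2: ['capture', 'no', 'by'] (min_width=13, slack=1)
Line 3: ['orange', 'do'] (min_width=9, slack=5)
Line 4: ['content', 'memory'] (min_width=14, slack=0)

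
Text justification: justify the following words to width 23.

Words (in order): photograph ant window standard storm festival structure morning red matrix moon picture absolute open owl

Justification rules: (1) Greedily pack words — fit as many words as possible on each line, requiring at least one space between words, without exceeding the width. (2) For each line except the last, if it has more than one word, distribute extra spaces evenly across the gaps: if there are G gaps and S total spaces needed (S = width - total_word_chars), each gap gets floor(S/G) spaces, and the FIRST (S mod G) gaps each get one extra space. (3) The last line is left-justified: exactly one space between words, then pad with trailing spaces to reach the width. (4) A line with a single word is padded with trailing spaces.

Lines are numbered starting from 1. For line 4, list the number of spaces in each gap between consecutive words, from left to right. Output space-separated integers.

Line 1: ['photograph', 'ant', 'window'] (min_width=21, slack=2)
Line 2: ['standard', 'storm', 'festival'] (min_width=23, slack=0)
Line 3: ['structure', 'morning', 'red'] (min_width=21, slack=2)
Line 4: ['matrix', 'moon', 'picture'] (min_width=19, slack=4)
Line 5: ['absolute', 'open', 'owl'] (min_width=17, slack=6)

Answer: 3 3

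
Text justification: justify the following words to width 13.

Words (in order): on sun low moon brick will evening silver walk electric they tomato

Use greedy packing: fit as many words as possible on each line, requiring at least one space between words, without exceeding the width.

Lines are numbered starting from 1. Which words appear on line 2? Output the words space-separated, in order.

Line 1: ['on', 'sun', 'low'] (min_width=10, slack=3)
Line 2: ['moon', 'brick'] (min_width=10, slack=3)
Line 3: ['will', 'evening'] (min_width=12, slack=1)
Line 4: ['silver', 'walk'] (min_width=11, slack=2)
Line 5: ['electric', 'they'] (min_width=13, slack=0)
Line 6: ['tomato'] (min_width=6, slack=7)

Answer: moon brick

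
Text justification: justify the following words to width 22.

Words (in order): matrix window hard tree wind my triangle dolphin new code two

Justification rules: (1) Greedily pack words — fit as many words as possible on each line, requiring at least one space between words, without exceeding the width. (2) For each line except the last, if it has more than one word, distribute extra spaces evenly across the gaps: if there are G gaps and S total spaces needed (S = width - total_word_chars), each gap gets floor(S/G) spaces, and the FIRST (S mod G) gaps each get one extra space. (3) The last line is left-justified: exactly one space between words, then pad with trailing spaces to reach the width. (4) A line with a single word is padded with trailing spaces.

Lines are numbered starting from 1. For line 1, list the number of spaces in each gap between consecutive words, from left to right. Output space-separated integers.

Line 1: ['matrix', 'window', 'hard'] (min_width=18, slack=4)
Line 2: ['tree', 'wind', 'my', 'triangle'] (min_width=21, slack=1)
Line 3: ['dolphin', 'new', 'code', 'two'] (min_width=20, slack=2)

Answer: 3 3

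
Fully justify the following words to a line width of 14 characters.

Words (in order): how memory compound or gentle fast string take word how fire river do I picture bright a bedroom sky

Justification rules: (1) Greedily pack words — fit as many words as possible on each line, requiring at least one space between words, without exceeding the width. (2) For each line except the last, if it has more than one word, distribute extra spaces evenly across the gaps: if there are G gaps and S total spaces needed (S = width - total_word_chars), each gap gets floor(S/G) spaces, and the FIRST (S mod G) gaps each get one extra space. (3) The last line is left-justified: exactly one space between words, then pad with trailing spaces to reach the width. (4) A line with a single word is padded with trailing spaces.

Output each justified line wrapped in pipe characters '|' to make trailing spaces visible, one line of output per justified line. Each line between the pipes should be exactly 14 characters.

Line 1: ['how', 'memory'] (min_width=10, slack=4)
Line 2: ['compound', 'or'] (min_width=11, slack=3)
Line 3: ['gentle', 'fast'] (min_width=11, slack=3)
Line 4: ['string', 'take'] (min_width=11, slack=3)
Line 5: ['word', 'how', 'fire'] (min_width=13, slack=1)
Line 6: ['river', 'do', 'I'] (min_width=10, slack=4)
Line 7: ['picture', 'bright'] (min_width=14, slack=0)
Line 8: ['a', 'bedroom', 'sky'] (min_width=13, slack=1)

Answer: |how     memory|
|compound    or|
|gentle    fast|
|string    take|
|word  how fire|
|river   do   I|
|picture bright|
|a bedroom sky |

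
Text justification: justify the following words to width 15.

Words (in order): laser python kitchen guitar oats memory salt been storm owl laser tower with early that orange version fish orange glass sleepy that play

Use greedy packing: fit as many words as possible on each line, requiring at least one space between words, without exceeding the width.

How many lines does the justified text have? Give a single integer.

Line 1: ['laser', 'python'] (min_width=12, slack=3)
Line 2: ['kitchen', 'guitar'] (min_width=14, slack=1)
Line 3: ['oats', 'memory'] (min_width=11, slack=4)
Line 4: ['salt', 'been', 'storm'] (min_width=15, slack=0)
Line 5: ['owl', 'laser', 'tower'] (min_width=15, slack=0)
Line 6: ['with', 'early', 'that'] (min_width=15, slack=0)
Line 7: ['orange', 'version'] (min_width=14, slack=1)
Line 8: ['fish', 'orange'] (min_width=11, slack=4)
Line 9: ['glass', 'sleepy'] (min_width=12, slack=3)
Line 10: ['that', 'play'] (min_width=9, slack=6)
Total lines: 10

Answer: 10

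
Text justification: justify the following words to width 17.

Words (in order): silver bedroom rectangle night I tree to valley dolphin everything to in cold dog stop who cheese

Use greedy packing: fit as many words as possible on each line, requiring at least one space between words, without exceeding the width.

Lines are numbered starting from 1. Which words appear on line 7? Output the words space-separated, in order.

Answer: cheese

Derivation:
Line 1: ['silver', 'bedroom'] (min_width=14, slack=3)
Line 2: ['rectangle', 'night', 'I'] (min_width=17, slack=0)
Line 3: ['tree', 'to', 'valley'] (min_width=14, slack=3)
Line 4: ['dolphin'] (min_width=7, slack=10)
Line 5: ['everything', 'to', 'in'] (min_width=16, slack=1)
Line 6: ['cold', 'dog', 'stop', 'who'] (min_width=17, slack=0)
Line 7: ['cheese'] (min_width=6, slack=11)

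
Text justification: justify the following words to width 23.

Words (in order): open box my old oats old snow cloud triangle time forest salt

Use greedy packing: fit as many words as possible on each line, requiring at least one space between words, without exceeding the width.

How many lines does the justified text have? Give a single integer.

Line 1: ['open', 'box', 'my', 'old', 'oats'] (min_width=20, slack=3)
Line 2: ['old', 'snow', 'cloud', 'triangle'] (min_width=23, slack=0)
Line 3: ['time', 'forest', 'salt'] (min_width=16, slack=7)
Total lines: 3

Answer: 3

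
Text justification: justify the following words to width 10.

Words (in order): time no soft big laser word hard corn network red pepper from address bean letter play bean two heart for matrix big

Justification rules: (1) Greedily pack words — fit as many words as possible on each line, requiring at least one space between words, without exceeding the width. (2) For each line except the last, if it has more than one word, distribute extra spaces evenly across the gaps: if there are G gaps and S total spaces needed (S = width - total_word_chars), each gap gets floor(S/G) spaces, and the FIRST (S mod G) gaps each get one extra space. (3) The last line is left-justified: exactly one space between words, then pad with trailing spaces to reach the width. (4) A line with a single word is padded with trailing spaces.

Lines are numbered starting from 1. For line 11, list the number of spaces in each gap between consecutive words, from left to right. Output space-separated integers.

Line 1: ['time', 'no'] (min_width=7, slack=3)
Line 2: ['soft', 'big'] (min_width=8, slack=2)
Line 3: ['laser', 'word'] (min_width=10, slack=0)
Line 4: ['hard', 'corn'] (min_width=9, slack=1)
Line 5: ['network'] (min_width=7, slack=3)
Line 6: ['red', 'pepper'] (min_width=10, slack=0)
Line 7: ['from'] (min_width=4, slack=6)
Line 8: ['address'] (min_width=7, slack=3)
Line 9: ['bean'] (min_width=4, slack=6)
Line 10: ['letter'] (min_width=6, slack=4)
Line 11: ['play', 'bean'] (min_width=9, slack=1)
Line 12: ['two', 'heart'] (min_width=9, slack=1)
Line 13: ['for', 'matrix'] (min_width=10, slack=0)
Line 14: ['big'] (min_width=3, slack=7)

Answer: 2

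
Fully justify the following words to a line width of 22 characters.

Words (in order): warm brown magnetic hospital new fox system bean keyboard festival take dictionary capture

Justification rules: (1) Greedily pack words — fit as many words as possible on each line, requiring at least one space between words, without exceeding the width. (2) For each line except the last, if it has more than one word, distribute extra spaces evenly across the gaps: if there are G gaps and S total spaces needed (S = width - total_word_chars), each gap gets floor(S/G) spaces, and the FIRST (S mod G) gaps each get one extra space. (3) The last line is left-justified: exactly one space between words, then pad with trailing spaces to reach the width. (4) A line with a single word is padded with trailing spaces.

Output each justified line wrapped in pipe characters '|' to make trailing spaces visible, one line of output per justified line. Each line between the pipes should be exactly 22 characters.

Line 1: ['warm', 'brown', 'magnetic'] (min_width=19, slack=3)
Line 2: ['hospital', 'new', 'fox'] (min_width=16, slack=6)
Line 3: ['system', 'bean', 'keyboard'] (min_width=20, slack=2)
Line 4: ['festival', 'take'] (min_width=13, slack=9)
Line 5: ['dictionary', 'capture'] (min_width=18, slack=4)

Answer: |warm   brown  magnetic|
|hospital    new    fox|
|system  bean  keyboard|
|festival          take|
|dictionary capture    |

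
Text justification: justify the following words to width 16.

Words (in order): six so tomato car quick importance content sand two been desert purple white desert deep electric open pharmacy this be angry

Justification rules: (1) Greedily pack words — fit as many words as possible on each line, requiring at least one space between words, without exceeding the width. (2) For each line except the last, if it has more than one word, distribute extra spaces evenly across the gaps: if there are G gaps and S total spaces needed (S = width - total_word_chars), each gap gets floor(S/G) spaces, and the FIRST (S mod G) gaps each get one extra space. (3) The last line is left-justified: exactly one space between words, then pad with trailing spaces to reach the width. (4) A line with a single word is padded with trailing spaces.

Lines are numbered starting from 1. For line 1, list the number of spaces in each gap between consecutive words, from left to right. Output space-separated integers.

Line 1: ['six', 'so', 'tomato'] (min_width=13, slack=3)
Line 2: ['car', 'quick'] (min_width=9, slack=7)
Line 3: ['importance'] (min_width=10, slack=6)
Line 4: ['content', 'sand', 'two'] (min_width=16, slack=0)
Line 5: ['been', 'desert'] (min_width=11, slack=5)
Line 6: ['purple', 'white'] (min_width=12, slack=4)
Line 7: ['desert', 'deep'] (min_width=11, slack=5)
Line 8: ['electric', 'open'] (min_width=13, slack=3)
Line 9: ['pharmacy', 'this', 'be'] (min_width=16, slack=0)
Line 10: ['angry'] (min_width=5, slack=11)

Answer: 3 2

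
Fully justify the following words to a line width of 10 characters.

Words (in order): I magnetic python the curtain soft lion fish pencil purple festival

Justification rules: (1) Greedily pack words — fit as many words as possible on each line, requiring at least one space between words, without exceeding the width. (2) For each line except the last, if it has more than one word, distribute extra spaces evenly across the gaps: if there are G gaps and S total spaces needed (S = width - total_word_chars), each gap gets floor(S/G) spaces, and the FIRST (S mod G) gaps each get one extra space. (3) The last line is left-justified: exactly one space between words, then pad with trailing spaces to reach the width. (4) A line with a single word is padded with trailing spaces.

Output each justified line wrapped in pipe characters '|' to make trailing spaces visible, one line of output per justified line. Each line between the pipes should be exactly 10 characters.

Answer: |I magnetic|
|python the|
|curtain   |
|soft  lion|
|fish      |
|pencil    |
|purple    |
|festival  |

Derivation:
Line 1: ['I', 'magnetic'] (min_width=10, slack=0)
Line 2: ['python', 'the'] (min_width=10, slack=0)
Line 3: ['curtain'] (min_width=7, slack=3)
Line 4: ['soft', 'lion'] (min_width=9, slack=1)
Line 5: ['fish'] (min_width=4, slack=6)
Line 6: ['pencil'] (min_width=6, slack=4)
Line 7: ['purple'] (min_width=6, slack=4)
Line 8: ['festival'] (min_width=8, slack=2)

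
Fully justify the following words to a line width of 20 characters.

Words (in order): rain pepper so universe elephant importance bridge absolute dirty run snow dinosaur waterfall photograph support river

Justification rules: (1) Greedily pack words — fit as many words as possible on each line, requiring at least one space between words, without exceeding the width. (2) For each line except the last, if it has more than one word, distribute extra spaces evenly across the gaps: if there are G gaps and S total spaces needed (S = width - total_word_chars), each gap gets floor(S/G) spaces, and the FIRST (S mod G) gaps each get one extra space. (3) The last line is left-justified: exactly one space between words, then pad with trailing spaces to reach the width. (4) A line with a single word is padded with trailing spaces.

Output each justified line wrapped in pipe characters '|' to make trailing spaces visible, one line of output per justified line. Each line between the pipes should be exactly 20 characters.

Line 1: ['rain', 'pepper', 'so'] (min_width=14, slack=6)
Line 2: ['universe', 'elephant'] (min_width=17, slack=3)
Line 3: ['importance', 'bridge'] (min_width=17, slack=3)
Line 4: ['absolute', 'dirty', 'run'] (min_width=18, slack=2)
Line 5: ['snow', 'dinosaur'] (min_width=13, slack=7)
Line 6: ['waterfall', 'photograph'] (min_width=20, slack=0)
Line 7: ['support', 'river'] (min_width=13, slack=7)

Answer: |rain    pepper    so|
|universe    elephant|
|importance    bridge|
|absolute  dirty  run|
|snow        dinosaur|
|waterfall photograph|
|support river       |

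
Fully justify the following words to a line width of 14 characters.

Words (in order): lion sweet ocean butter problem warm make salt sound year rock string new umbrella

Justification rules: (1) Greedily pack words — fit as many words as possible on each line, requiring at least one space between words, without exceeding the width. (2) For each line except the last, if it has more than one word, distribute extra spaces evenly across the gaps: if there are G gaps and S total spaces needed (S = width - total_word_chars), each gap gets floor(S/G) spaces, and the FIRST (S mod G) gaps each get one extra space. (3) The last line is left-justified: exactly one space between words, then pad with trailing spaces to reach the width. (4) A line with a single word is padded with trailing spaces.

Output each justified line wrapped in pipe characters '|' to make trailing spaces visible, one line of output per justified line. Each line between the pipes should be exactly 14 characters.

Line 1: ['lion', 'sweet'] (min_width=10, slack=4)
Line 2: ['ocean', 'butter'] (min_width=12, slack=2)
Line 3: ['problem', 'warm'] (min_width=12, slack=2)
Line 4: ['make', 'salt'] (min_width=9, slack=5)
Line 5: ['sound', 'year'] (min_width=10, slack=4)
Line 6: ['rock', 'string'] (min_width=11, slack=3)
Line 7: ['new', 'umbrella'] (min_width=12, slack=2)

Answer: |lion     sweet|
|ocean   butter|
|problem   warm|
|make      salt|
|sound     year|
|rock    string|
|new umbrella  |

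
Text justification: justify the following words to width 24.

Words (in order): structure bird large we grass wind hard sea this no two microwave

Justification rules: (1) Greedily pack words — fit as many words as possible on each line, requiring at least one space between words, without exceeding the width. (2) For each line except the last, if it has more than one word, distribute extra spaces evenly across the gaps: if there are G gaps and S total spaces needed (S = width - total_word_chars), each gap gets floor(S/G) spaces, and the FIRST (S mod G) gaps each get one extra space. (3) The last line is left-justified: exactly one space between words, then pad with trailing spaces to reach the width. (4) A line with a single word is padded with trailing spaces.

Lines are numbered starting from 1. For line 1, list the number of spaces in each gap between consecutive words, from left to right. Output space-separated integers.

Line 1: ['structure', 'bird', 'large', 'we'] (min_width=23, slack=1)
Line 2: ['grass', 'wind', 'hard', 'sea', 'this'] (min_width=24, slack=0)
Line 3: ['no', 'two', 'microwave'] (min_width=16, slack=8)

Answer: 2 1 1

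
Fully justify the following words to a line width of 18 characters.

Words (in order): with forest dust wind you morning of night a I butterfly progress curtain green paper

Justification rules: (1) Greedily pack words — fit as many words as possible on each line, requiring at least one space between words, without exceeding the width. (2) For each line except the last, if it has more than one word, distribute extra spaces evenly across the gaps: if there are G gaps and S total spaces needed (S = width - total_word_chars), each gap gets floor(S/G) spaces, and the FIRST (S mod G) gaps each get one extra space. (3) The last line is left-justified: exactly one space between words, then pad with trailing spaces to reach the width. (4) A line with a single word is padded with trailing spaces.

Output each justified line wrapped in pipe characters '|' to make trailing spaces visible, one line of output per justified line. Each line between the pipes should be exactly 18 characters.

Answer: |with  forest  dust|
|wind  you  morning|
|of   night   a   I|
|butterfly progress|
|curtain      green|
|paper             |

Derivation:
Line 1: ['with', 'forest', 'dust'] (min_width=16, slack=2)
Line 2: ['wind', 'you', 'morning'] (min_width=16, slack=2)
Line 3: ['of', 'night', 'a', 'I'] (min_width=12, slack=6)
Line 4: ['butterfly', 'progress'] (min_width=18, slack=0)
Line 5: ['curtain', 'green'] (min_width=13, slack=5)
Line 6: ['paper'] (min_width=5, slack=13)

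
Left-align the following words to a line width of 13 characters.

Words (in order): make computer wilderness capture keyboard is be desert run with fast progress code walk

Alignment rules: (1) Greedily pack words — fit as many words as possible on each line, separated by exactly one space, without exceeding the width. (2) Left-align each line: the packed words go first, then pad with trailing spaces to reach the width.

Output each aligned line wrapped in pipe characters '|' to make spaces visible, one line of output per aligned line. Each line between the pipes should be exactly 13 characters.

Answer: |make computer|
|wilderness   |
|capture      |
|keyboard is  |
|be desert run|
|with fast    |
|progress code|
|walk         |

Derivation:
Line 1: ['make', 'computer'] (min_width=13, slack=0)
Line 2: ['wilderness'] (min_width=10, slack=3)
Line 3: ['capture'] (min_width=7, slack=6)
Line 4: ['keyboard', 'is'] (min_width=11, slack=2)
Line 5: ['be', 'desert', 'run'] (min_width=13, slack=0)
Line 6: ['with', 'fast'] (min_width=9, slack=4)
Line 7: ['progress', 'code'] (min_width=13, slack=0)
Line 8: ['walk'] (min_width=4, slack=9)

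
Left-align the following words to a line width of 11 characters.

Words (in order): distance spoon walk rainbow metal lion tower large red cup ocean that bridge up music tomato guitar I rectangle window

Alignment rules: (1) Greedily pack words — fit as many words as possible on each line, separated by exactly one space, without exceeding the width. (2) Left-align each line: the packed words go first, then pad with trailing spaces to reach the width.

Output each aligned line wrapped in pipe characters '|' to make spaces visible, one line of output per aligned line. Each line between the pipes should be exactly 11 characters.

Answer: |distance   |
|spoon walk |
|rainbow    |
|metal lion |
|tower large|
|red cup    |
|ocean that |
|bridge up  |
|music      |
|tomato     |
|guitar I   |
|rectangle  |
|window     |

Derivation:
Line 1: ['distance'] (min_width=8, slack=3)
Line 2: ['spoon', 'walk'] (min_width=10, slack=1)
Line 3: ['rainbow'] (min_width=7, slack=4)
Line 4: ['metal', 'lion'] (min_width=10, slack=1)
Line 5: ['tower', 'large'] (min_width=11, slack=0)
Line 6: ['red', 'cup'] (min_width=7, slack=4)
Line 7: ['ocean', 'that'] (min_width=10, slack=1)
Line 8: ['bridge', 'up'] (min_width=9, slack=2)
Line 9: ['music'] (min_width=5, slack=6)
Line 10: ['tomato'] (min_width=6, slack=5)
Line 11: ['guitar', 'I'] (min_width=8, slack=3)
Line 12: ['rectangle'] (min_width=9, slack=2)
Line 13: ['window'] (min_width=6, slack=5)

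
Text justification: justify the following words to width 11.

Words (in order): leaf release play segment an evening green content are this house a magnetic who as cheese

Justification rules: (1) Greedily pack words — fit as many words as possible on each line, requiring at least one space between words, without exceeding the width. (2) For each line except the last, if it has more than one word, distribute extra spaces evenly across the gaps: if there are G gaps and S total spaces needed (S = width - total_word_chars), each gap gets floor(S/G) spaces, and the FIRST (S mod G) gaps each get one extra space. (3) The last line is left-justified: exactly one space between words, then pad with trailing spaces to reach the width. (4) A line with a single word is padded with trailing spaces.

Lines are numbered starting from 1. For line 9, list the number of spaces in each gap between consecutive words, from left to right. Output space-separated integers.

Answer: 2

Derivation:
Line 1: ['leaf'] (min_width=4, slack=7)
Line 2: ['release'] (min_width=7, slack=4)
Line 3: ['play'] (min_width=4, slack=7)
Line 4: ['segment', 'an'] (min_width=10, slack=1)
Line 5: ['evening'] (min_width=7, slack=4)
Line 6: ['green'] (min_width=5, slack=6)
Line 7: ['content', 'are'] (min_width=11, slack=0)
Line 8: ['this', 'house'] (min_width=10, slack=1)
Line 9: ['a', 'magnetic'] (min_width=10, slack=1)
Line 10: ['who', 'as'] (min_width=6, slack=5)
Line 11: ['cheese'] (min_width=6, slack=5)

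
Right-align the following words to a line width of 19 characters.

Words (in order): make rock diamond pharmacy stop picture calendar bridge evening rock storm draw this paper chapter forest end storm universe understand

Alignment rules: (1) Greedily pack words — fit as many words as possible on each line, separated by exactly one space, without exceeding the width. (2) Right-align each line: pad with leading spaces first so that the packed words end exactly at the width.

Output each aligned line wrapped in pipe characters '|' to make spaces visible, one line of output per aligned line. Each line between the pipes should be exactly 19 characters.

Answer: |  make rock diamond|
|      pharmacy stop|
|   picture calendar|
|bridge evening rock|
|    storm draw this|
|      paper chapter|
|   forest end storm|
|universe understand|

Derivation:
Line 1: ['make', 'rock', 'diamond'] (min_width=17, slack=2)
Line 2: ['pharmacy', 'stop'] (min_width=13, slack=6)
Line 3: ['picture', 'calendar'] (min_width=16, slack=3)
Line 4: ['bridge', 'evening', 'rock'] (min_width=19, slack=0)
Line 5: ['storm', 'draw', 'this'] (min_width=15, slack=4)
Line 6: ['paper', 'chapter'] (min_width=13, slack=6)
Line 7: ['forest', 'end', 'storm'] (min_width=16, slack=3)
Line 8: ['universe', 'understand'] (min_width=19, slack=0)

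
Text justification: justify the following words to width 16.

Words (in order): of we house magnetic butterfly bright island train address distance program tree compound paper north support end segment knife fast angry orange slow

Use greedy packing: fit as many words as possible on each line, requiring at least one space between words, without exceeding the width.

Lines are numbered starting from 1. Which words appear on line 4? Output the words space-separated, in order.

Answer: island train

Derivation:
Line 1: ['of', 'we', 'house'] (min_width=11, slack=5)
Line 2: ['magnetic'] (min_width=8, slack=8)
Line 3: ['butterfly', 'bright'] (min_width=16, slack=0)
Line 4: ['island', 'train'] (min_width=12, slack=4)
Line 5: ['address', 'distance'] (min_width=16, slack=0)
Line 6: ['program', 'tree'] (min_width=12, slack=4)
Line 7: ['compound', 'paper'] (min_width=14, slack=2)
Line 8: ['north', 'support'] (min_width=13, slack=3)
Line 9: ['end', 'segment'] (min_width=11, slack=5)
Line 10: ['knife', 'fast', 'angry'] (min_width=16, slack=0)
Line 11: ['orange', 'slow'] (min_width=11, slack=5)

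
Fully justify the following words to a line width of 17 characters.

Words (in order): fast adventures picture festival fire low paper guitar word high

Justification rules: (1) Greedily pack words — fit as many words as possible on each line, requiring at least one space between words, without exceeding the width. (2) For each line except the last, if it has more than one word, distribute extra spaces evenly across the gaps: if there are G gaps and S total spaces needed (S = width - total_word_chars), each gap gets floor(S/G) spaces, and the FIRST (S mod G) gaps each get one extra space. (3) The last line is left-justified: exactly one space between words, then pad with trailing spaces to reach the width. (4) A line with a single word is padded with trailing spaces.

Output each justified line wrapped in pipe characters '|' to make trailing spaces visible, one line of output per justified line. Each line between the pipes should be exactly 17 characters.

Line 1: ['fast', 'adventures'] (min_width=15, slack=2)
Line 2: ['picture', 'festival'] (min_width=16, slack=1)
Line 3: ['fire', 'low', 'paper'] (min_width=14, slack=3)
Line 4: ['guitar', 'word', 'high'] (min_width=16, slack=1)

Answer: |fast   adventures|
|picture  festival|
|fire   low  paper|
|guitar word high |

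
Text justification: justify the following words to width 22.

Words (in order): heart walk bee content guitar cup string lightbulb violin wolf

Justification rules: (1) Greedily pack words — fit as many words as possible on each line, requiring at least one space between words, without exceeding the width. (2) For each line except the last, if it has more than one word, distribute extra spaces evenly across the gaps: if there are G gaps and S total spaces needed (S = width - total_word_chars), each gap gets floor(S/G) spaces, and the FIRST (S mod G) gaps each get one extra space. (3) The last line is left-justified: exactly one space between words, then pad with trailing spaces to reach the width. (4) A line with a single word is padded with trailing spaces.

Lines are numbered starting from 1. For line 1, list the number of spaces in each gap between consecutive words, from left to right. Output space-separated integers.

Answer: 1 1 1

Derivation:
Line 1: ['heart', 'walk', 'bee', 'content'] (min_width=22, slack=0)
Line 2: ['guitar', 'cup', 'string'] (min_width=17, slack=5)
Line 3: ['lightbulb', 'violin', 'wolf'] (min_width=21, slack=1)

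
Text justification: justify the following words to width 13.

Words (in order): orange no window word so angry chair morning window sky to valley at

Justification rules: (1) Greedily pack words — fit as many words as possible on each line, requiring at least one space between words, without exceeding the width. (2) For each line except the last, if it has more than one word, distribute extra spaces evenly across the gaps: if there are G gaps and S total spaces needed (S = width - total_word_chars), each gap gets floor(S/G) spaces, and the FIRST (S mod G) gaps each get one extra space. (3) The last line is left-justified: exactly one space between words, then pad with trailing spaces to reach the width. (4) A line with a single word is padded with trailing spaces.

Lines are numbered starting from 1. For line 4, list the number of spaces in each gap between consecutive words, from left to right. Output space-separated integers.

Line 1: ['orange', 'no'] (min_width=9, slack=4)
Line 2: ['window', 'word'] (min_width=11, slack=2)
Line 3: ['so', 'angry'] (min_width=8, slack=5)
Line 4: ['chair', 'morning'] (min_width=13, slack=0)
Line 5: ['window', 'sky', 'to'] (min_width=13, slack=0)
Line 6: ['valley', 'at'] (min_width=9, slack=4)

Answer: 1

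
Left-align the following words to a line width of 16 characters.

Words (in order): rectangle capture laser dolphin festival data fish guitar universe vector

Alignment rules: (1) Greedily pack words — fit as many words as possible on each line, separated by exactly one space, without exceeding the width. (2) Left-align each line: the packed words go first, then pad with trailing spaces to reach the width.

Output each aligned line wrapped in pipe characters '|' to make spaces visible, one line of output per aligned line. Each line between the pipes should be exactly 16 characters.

Answer: |rectangle       |
|capture laser   |
|dolphin festival|
|data fish guitar|
|universe vector |

Derivation:
Line 1: ['rectangle'] (min_width=9, slack=7)
Line 2: ['capture', 'laser'] (min_width=13, slack=3)
Line 3: ['dolphin', 'festival'] (min_width=16, slack=0)
Line 4: ['data', 'fish', 'guitar'] (min_width=16, slack=0)
Line 5: ['universe', 'vector'] (min_width=15, slack=1)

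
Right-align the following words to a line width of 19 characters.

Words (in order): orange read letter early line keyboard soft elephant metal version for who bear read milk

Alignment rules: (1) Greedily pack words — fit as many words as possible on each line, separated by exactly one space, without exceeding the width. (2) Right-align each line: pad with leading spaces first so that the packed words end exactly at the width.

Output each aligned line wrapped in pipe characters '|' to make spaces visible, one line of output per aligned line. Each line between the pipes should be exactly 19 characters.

Line 1: ['orange', 'read', 'letter'] (min_width=18, slack=1)
Line 2: ['early', 'line', 'keyboard'] (min_width=19, slack=0)
Line 3: ['soft', 'elephant', 'metal'] (min_width=19, slack=0)
Line 4: ['version', 'for', 'who'] (min_width=15, slack=4)
Line 5: ['bear', 'read', 'milk'] (min_width=14, slack=5)

Answer: | orange read letter|
|early line keyboard|
|soft elephant metal|
|    version for who|
|     bear read milk|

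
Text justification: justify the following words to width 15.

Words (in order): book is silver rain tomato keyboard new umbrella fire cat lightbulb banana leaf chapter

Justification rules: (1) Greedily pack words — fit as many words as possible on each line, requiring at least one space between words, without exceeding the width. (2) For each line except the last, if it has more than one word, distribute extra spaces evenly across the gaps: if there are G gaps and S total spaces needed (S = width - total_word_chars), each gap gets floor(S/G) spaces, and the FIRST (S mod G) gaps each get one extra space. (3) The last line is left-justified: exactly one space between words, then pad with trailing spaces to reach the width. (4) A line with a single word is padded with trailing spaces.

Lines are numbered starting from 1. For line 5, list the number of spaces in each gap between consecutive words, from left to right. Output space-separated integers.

Answer: 3

Derivation:
Line 1: ['book', 'is', 'silver'] (min_width=14, slack=1)
Line 2: ['rain', 'tomato'] (min_width=11, slack=4)
Line 3: ['keyboard', 'new'] (min_width=12, slack=3)
Line 4: ['umbrella', 'fire'] (min_width=13, slack=2)
Line 5: ['cat', 'lightbulb'] (min_width=13, slack=2)
Line 6: ['banana', 'leaf'] (min_width=11, slack=4)
Line 7: ['chapter'] (min_width=7, slack=8)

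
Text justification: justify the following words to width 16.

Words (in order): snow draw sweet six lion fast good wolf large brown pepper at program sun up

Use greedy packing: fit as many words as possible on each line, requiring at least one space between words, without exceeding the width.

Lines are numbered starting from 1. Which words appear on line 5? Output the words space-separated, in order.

Answer: program sun up

Derivation:
Line 1: ['snow', 'draw', 'sweet'] (min_width=15, slack=1)
Line 2: ['six', 'lion', 'fast'] (min_width=13, slack=3)
Line 3: ['good', 'wolf', 'large'] (min_width=15, slack=1)
Line 4: ['brown', 'pepper', 'at'] (min_width=15, slack=1)
Line 5: ['program', 'sun', 'up'] (min_width=14, slack=2)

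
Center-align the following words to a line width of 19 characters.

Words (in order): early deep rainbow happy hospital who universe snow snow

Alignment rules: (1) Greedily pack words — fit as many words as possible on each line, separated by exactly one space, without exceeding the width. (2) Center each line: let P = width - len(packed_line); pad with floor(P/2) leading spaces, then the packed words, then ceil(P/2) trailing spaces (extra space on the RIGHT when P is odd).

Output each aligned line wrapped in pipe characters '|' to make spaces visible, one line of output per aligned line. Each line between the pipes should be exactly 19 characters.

Answer: |early deep rainbow |
|happy hospital who |
|universe snow snow |

Derivation:
Line 1: ['early', 'deep', 'rainbow'] (min_width=18, slack=1)
Line 2: ['happy', 'hospital', 'who'] (min_width=18, slack=1)
Line 3: ['universe', 'snow', 'snow'] (min_width=18, slack=1)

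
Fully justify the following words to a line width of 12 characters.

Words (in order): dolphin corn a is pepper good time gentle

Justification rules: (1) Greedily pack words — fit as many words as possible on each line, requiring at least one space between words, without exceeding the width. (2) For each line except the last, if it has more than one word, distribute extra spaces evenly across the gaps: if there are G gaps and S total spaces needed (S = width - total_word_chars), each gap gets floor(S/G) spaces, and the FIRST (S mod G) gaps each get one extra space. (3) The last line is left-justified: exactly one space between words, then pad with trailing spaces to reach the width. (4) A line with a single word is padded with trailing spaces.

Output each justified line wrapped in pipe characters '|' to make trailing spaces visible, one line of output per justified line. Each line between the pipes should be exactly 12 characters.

Line 1: ['dolphin', 'corn'] (min_width=12, slack=0)
Line 2: ['a', 'is', 'pepper'] (min_width=11, slack=1)
Line 3: ['good', 'time'] (min_width=9, slack=3)
Line 4: ['gentle'] (min_width=6, slack=6)

Answer: |dolphin corn|
|a  is pepper|
|good    time|
|gentle      |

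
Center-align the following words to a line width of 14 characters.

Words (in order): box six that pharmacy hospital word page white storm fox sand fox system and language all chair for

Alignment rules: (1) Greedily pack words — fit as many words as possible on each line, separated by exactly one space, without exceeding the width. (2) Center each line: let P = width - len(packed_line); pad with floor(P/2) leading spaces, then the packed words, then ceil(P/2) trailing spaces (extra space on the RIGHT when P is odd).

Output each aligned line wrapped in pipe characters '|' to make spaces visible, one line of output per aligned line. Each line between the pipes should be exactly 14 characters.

Line 1: ['box', 'six', 'that'] (min_width=12, slack=2)
Line 2: ['pharmacy'] (min_width=8, slack=6)
Line 3: ['hospital', 'word'] (min_width=13, slack=1)
Line 4: ['page', 'white'] (min_width=10, slack=4)
Line 5: ['storm', 'fox', 'sand'] (min_width=14, slack=0)
Line 6: ['fox', 'system', 'and'] (min_width=14, slack=0)
Line 7: ['language', 'all'] (min_width=12, slack=2)
Line 8: ['chair', 'for'] (min_width=9, slack=5)

Answer: | box six that |
|   pharmacy   |
|hospital word |
|  page white  |
|storm fox sand|
|fox system and|
| language all |
|  chair for   |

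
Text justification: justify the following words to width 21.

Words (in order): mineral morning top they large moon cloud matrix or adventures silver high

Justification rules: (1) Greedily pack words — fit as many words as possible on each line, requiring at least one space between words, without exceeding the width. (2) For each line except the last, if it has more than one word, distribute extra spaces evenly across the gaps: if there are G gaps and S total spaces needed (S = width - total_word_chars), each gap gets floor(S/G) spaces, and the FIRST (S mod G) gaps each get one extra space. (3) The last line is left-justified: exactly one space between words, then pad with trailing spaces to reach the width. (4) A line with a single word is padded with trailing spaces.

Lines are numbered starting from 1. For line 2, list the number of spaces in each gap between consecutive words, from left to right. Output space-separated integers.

Line 1: ['mineral', 'morning', 'top'] (min_width=19, slack=2)
Line 2: ['they', 'large', 'moon', 'cloud'] (min_width=21, slack=0)
Line 3: ['matrix', 'or', 'adventures'] (min_width=20, slack=1)
Line 4: ['silver', 'high'] (min_width=11, slack=10)

Answer: 1 1 1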